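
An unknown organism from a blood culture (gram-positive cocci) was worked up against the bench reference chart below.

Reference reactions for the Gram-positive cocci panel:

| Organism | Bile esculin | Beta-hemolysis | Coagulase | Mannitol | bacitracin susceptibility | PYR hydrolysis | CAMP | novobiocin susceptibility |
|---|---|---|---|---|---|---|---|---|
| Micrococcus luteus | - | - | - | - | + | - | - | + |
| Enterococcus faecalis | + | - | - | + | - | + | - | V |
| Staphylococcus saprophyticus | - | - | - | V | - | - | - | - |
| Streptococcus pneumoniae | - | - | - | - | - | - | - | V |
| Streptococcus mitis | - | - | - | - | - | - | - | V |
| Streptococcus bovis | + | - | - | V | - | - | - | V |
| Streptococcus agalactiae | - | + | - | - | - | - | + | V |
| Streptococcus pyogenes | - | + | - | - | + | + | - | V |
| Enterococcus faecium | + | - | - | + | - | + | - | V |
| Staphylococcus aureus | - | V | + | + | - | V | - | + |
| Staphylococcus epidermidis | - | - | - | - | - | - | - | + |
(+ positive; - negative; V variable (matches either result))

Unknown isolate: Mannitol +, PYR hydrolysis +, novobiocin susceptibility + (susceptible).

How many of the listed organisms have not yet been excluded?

3

PYR hydrolysis +: excludes 7 organisms — 4 left.
novobiocin susceptibility +: all 4 remaining candidates are consistent.
Mannitol +: excludes Streptococcus pyogenes — 3 left.
Still consistent: Enterococcus faecalis, Enterococcus faecium, Staphylococcus aureus.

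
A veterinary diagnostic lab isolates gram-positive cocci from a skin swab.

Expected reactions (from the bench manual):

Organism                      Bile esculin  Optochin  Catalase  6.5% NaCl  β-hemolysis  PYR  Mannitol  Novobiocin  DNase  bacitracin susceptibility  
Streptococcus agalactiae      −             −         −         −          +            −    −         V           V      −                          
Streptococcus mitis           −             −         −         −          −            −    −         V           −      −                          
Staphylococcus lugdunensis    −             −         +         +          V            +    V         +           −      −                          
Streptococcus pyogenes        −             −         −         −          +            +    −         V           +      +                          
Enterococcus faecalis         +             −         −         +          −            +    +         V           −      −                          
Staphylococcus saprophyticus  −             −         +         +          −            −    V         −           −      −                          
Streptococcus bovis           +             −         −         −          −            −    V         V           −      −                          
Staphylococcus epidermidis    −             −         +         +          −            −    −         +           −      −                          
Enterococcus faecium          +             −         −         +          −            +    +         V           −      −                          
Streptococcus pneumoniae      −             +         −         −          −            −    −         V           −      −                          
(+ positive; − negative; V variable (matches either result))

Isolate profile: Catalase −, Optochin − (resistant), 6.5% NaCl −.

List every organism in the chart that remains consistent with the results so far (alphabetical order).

Streptococcus agalactiae, Streptococcus bovis, Streptococcus mitis, Streptococcus pyogenes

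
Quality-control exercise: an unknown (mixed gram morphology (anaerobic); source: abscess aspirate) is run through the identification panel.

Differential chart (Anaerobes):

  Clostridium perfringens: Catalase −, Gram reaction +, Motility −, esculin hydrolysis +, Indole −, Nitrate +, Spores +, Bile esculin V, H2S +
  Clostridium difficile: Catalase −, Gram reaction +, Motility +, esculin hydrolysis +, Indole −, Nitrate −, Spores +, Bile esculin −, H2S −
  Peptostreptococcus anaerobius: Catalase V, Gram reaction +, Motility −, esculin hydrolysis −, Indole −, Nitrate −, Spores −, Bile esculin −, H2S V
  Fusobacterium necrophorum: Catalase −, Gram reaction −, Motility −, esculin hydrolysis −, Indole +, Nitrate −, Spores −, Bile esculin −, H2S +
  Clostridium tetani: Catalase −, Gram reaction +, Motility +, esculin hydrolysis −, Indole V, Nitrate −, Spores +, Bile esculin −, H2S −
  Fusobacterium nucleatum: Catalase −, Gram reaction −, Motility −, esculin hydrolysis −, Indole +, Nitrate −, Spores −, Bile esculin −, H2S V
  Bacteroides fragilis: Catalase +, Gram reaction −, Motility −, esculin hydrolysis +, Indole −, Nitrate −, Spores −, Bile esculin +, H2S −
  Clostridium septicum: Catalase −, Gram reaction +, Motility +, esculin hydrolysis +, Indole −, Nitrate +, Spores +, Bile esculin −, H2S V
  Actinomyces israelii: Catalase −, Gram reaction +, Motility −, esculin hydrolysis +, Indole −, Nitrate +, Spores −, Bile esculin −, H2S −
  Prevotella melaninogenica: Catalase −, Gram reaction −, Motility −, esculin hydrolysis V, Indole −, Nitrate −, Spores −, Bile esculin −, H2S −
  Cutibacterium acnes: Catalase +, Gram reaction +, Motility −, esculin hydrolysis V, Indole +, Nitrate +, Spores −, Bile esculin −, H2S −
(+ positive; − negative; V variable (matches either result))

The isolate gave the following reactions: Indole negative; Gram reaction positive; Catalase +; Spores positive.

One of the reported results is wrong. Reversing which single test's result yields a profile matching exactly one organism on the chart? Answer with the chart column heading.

Spores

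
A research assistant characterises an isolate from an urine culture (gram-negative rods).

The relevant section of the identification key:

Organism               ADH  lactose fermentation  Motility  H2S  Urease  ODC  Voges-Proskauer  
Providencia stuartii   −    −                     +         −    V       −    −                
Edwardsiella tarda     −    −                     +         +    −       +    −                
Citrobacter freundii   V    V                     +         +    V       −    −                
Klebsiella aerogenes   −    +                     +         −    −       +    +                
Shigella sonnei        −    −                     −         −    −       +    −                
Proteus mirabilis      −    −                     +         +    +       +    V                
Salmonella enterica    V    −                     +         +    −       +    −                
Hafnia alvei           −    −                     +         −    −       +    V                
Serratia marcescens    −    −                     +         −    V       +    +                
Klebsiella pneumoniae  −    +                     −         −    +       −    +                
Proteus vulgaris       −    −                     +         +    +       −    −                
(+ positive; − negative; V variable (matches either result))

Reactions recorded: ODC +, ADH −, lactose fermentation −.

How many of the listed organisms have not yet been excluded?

lactose fermentation −: excludes Klebsiella aerogenes, Klebsiella pneumoniae — 9 left.
ODC +: excludes Providencia stuartii, Citrobacter freundii, Proteus vulgaris — 6 left.
ADH −: all 6 remaining candidates are consistent.
Still consistent: Edwardsiella tarda, Hafnia alvei, Proteus mirabilis, Salmonella enterica, Serratia marcescens, Shigella sonnei.

6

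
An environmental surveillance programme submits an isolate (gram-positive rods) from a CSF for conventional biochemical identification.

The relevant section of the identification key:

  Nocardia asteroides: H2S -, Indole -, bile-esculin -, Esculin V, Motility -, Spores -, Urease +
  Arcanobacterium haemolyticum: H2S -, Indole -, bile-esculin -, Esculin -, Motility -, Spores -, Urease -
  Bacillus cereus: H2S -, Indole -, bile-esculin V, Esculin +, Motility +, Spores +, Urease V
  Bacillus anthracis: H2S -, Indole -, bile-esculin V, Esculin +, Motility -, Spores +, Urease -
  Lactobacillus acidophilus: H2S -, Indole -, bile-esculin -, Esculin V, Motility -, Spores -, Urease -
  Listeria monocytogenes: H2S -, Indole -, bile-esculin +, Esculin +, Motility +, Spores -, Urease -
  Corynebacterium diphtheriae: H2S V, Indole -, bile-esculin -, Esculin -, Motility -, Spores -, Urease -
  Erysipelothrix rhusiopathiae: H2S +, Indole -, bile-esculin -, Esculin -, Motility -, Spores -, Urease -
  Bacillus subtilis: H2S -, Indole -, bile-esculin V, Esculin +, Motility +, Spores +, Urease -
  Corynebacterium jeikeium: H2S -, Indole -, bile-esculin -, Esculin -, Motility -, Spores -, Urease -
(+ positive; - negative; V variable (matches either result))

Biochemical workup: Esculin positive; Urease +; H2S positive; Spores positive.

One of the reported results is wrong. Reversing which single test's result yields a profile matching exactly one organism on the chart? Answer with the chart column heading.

As reported, no row in the chart matches all 4 reactions.
Reversing H2S (to -) → unique match: Bacillus cereus.
Reversing Esculin → still no organism matches.
Reversing Urease → still no organism matches.
Reversing Spores → still no organism matches.

H2S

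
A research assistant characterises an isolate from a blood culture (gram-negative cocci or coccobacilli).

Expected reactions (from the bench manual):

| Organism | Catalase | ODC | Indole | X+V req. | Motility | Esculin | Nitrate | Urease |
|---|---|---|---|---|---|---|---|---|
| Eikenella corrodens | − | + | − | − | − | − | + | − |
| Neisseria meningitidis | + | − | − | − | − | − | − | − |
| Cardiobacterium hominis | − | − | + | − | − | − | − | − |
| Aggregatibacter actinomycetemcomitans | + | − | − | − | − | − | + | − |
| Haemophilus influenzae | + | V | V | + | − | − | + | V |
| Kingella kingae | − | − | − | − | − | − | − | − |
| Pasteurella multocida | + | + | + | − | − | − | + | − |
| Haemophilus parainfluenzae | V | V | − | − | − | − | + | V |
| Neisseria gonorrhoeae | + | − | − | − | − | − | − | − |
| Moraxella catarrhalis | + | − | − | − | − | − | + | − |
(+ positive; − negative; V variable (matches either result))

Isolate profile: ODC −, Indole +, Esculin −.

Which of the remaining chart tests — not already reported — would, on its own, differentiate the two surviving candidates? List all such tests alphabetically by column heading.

Catalase, Nitrate, X+V req.

Indole +: excludes 7 organisms — 3 left.
Esculin −: all 3 remaining candidates are consistent.
ODC −: excludes Pasteurella multocida — 2 left.
Two candidates remain: Cardiobacterium hominis and Haemophilus influenzae.
  Catalase: Cardiobacterium hominis −, Haemophilus influenzae + — discriminates.
  X+V req.: Cardiobacterium hominis −, Haemophilus influenzae + — discriminates.
  Motility: − vs − — same for both, does not separate.
  Nitrate: Cardiobacterium hominis −, Haemophilus influenzae + — discriminates.
  Urease: − vs V — variable for at least one, does not separate.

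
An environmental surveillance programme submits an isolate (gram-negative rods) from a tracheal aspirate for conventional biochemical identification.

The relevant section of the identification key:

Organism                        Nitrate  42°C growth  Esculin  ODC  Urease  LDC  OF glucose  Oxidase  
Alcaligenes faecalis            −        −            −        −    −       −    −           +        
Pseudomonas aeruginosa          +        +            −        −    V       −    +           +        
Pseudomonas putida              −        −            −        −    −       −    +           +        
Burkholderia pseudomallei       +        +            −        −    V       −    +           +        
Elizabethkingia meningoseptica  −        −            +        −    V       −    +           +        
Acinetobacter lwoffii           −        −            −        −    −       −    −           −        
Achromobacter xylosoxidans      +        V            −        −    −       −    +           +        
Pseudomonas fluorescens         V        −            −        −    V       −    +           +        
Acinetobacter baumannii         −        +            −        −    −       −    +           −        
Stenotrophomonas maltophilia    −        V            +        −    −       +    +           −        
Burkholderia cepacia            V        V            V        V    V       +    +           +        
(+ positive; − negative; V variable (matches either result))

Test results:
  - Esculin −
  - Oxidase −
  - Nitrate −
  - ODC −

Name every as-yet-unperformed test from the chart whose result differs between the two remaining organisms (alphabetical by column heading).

Nitrate −: excludes Pseudomonas aeruginosa, Burkholderia pseudomallei, Achromobacter xylosoxidans — 8 left.
Esculin −: excludes Elizabethkingia meningoseptica, Stenotrophomonas maltophilia — 6 left.
ODC −: all 6 remaining candidates are consistent.
Oxidase −: excludes Alcaligenes faecalis, Pseudomonas putida, Pseudomonas fluorescens, Burkholderia cepacia — 2 left.
Two candidates remain: Acinetobacter baumannii and Acinetobacter lwoffii.
  42°C growth: Acinetobacter baumannii +, Acinetobacter lwoffii − — discriminates.
  Urease: − vs − — same for both, does not separate.
  LDC: − vs − — same for both, does not separate.
  OF glucose: Acinetobacter baumannii +, Acinetobacter lwoffii − — discriminates.

42°C growth, OF glucose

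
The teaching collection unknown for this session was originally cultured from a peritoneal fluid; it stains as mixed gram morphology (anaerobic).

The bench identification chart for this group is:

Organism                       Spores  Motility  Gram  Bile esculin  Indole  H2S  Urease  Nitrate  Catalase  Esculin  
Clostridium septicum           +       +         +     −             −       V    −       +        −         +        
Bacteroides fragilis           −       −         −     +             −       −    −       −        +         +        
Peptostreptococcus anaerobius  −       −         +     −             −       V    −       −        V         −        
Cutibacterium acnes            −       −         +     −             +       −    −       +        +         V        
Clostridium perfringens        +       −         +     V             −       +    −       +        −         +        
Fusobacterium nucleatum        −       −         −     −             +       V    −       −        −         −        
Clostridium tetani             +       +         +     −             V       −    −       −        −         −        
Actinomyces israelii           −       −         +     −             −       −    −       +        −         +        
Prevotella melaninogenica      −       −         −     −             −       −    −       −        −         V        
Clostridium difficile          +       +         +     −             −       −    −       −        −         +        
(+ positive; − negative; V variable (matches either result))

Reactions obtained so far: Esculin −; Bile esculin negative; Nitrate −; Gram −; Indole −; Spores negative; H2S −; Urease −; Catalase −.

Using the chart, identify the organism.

Prevotella melaninogenica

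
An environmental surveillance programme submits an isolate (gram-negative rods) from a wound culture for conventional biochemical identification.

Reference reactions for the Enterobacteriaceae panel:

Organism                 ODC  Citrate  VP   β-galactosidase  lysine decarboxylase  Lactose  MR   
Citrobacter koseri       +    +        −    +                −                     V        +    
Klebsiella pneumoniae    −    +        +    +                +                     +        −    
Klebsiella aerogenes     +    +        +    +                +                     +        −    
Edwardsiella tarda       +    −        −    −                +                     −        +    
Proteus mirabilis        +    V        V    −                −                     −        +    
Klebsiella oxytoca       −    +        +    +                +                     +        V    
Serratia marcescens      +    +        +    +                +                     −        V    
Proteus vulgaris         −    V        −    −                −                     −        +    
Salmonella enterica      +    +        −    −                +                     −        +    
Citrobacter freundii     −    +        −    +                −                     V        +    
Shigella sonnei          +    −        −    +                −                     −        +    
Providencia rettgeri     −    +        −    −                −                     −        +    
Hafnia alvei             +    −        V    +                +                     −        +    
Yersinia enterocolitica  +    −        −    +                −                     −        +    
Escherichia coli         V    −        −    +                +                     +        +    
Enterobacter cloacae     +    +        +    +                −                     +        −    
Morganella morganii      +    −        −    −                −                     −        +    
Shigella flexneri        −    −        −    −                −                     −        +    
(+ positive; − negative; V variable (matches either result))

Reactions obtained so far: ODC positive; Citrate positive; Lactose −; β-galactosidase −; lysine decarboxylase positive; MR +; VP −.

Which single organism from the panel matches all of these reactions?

Salmonella enterica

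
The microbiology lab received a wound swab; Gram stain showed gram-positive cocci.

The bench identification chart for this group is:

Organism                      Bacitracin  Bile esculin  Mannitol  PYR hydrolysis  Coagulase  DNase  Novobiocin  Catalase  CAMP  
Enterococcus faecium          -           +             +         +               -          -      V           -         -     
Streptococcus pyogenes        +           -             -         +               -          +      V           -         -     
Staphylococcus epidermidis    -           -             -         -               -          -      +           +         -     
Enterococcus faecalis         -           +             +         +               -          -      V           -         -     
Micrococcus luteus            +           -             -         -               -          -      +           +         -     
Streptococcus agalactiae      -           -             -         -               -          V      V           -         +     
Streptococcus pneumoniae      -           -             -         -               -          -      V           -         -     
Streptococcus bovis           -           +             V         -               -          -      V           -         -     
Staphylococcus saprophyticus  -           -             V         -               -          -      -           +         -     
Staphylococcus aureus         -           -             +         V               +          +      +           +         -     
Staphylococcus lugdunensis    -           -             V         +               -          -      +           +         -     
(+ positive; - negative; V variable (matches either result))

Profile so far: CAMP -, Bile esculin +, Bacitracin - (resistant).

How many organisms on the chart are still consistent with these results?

3

Bacitracin -: excludes Streptococcus pyogenes, Micrococcus luteus — 9 left.
Bile esculin +: excludes 6 organisms — 3 left.
CAMP -: all 3 remaining candidates are consistent.
Still consistent: Enterococcus faecalis, Enterococcus faecium, Streptococcus bovis.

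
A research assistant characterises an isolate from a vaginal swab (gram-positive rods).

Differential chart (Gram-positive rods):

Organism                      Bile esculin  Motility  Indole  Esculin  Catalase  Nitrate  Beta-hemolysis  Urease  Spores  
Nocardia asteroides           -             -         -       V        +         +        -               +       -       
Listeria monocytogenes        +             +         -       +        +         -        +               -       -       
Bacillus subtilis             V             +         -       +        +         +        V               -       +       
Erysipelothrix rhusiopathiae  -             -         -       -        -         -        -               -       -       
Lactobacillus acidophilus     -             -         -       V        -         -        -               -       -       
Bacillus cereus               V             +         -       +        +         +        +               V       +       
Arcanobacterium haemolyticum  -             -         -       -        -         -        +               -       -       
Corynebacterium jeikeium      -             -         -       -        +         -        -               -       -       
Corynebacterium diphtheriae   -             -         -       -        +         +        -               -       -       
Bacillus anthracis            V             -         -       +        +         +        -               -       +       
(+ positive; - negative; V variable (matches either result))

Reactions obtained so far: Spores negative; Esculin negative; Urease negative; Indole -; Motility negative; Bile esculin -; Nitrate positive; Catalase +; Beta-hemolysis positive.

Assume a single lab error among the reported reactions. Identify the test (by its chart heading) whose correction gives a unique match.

As reported, no row in the chart matches all 9 reactions.
Reversing Nitrate → still no organism matches.
Reversing Spores → still no organism matches.
Reversing Beta-hemolysis (to -) → unique match: Corynebacterium diphtheriae.
Reversing Catalase → still no organism matches.
Reversing Bile esculin → still no organism matches.
Reversing Indole → still no organism matches.
Reversing Urease → still no organism matches.
Reversing Motility → still no organism matches.
Reversing Esculin → still no organism matches.

Beta-hemolysis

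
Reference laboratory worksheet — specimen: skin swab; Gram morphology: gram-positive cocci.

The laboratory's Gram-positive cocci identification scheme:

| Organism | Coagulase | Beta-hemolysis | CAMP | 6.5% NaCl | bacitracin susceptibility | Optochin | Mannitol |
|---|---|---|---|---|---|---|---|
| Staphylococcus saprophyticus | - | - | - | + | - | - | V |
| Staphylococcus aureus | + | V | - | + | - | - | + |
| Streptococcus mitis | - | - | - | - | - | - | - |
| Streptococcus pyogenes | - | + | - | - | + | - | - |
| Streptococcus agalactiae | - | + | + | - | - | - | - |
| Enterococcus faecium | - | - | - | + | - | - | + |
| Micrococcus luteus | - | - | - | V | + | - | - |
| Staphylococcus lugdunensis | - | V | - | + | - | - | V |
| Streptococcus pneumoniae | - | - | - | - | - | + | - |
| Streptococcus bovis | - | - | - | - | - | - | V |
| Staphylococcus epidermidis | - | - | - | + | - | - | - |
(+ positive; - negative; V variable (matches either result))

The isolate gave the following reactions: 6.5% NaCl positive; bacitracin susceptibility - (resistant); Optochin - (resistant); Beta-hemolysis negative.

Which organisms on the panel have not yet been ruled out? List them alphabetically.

Enterococcus faecium, Staphylococcus aureus, Staphylococcus epidermidis, Staphylococcus lugdunensis, Staphylococcus saprophyticus

bacitracin susceptibility -: excludes Streptococcus pyogenes, Micrococcus luteus — 9 left.
Optochin -: excludes Streptococcus pneumoniae — 8 left.
Beta-hemolysis -: excludes Streptococcus agalactiae — 7 left.
6.5% NaCl +: excludes Streptococcus mitis, Streptococcus bovis — 5 left.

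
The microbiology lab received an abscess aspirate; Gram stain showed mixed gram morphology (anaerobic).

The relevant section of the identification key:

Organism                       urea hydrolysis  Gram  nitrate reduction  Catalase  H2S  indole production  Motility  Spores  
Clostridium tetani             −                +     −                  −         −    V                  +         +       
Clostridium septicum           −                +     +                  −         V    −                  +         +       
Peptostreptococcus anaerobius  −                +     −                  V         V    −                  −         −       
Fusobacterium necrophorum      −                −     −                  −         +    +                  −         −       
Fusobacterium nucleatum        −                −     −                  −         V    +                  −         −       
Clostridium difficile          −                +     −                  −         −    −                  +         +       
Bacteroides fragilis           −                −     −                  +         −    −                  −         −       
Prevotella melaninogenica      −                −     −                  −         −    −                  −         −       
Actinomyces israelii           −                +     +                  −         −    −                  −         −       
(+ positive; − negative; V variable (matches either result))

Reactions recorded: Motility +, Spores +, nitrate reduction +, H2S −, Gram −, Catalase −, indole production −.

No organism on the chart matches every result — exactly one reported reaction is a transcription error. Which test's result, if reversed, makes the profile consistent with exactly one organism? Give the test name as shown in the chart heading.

Gram

As reported, no row in the chart matches all 7 reactions.
Reversing Motility → still no organism matches.
Reversing nitrate reduction → still no organism matches.
Reversing Catalase → still no organism matches.
Reversing Gram (to +) → unique match: Clostridium septicum.
Reversing Spores → still no organism matches.
Reversing indole production → still no organism matches.
Reversing H2S → still no organism matches.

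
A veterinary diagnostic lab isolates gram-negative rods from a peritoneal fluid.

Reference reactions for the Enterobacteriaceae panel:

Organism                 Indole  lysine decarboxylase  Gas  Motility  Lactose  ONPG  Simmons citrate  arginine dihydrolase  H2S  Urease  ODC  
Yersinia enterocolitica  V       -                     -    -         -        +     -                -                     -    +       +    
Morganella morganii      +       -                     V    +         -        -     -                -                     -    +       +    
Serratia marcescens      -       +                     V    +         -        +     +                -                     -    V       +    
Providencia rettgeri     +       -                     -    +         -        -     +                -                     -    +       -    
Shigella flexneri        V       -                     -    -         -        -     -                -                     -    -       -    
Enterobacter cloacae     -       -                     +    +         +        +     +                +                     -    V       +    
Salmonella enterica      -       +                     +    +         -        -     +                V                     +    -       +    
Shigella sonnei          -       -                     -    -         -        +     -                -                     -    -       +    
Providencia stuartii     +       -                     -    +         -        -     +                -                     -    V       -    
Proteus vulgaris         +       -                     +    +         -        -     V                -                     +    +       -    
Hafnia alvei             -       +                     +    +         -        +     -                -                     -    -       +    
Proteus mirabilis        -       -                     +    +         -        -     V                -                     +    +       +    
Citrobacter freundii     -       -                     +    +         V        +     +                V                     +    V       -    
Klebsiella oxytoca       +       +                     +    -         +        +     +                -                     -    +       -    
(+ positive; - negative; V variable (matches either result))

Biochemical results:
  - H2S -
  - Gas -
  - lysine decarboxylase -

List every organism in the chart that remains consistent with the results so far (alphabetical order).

Morganella morganii, Providencia rettgeri, Providencia stuartii, Shigella flexneri, Shigella sonnei, Yersinia enterocolitica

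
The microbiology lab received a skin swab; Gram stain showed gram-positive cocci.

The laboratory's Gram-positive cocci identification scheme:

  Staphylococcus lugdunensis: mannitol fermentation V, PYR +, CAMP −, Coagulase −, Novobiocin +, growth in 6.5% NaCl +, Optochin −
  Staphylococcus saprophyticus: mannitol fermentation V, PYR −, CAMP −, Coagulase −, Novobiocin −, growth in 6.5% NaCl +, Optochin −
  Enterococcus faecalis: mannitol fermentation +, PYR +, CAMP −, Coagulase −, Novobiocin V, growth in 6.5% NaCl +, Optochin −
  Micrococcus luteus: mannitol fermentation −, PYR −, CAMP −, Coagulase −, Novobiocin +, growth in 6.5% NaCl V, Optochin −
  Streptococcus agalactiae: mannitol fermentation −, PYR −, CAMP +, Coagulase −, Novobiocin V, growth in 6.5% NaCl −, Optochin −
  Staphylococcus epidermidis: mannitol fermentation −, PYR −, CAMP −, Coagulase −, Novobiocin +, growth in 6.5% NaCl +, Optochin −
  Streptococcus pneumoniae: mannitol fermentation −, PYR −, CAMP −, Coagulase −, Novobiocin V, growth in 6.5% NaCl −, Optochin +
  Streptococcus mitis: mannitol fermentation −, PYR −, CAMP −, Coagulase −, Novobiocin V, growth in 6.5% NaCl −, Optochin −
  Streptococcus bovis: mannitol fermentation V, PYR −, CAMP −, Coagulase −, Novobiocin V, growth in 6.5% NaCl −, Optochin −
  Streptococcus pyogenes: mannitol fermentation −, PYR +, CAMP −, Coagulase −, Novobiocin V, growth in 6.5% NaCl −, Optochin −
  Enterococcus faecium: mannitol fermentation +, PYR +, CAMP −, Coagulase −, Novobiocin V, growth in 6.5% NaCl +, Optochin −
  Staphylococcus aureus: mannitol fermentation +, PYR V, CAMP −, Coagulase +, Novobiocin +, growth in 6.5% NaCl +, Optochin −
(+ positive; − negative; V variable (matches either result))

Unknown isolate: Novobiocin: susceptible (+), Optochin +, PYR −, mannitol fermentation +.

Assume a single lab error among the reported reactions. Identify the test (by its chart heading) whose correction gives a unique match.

As reported, no row in the chart matches all 4 reactions.
Reversing PYR → still no organism matches.
Reversing Optochin → 2 organisms match (not unique).
Reversing mannitol fermentation (to −) → unique match: Streptococcus pneumoniae.
Reversing Novobiocin → still no organism matches.

mannitol fermentation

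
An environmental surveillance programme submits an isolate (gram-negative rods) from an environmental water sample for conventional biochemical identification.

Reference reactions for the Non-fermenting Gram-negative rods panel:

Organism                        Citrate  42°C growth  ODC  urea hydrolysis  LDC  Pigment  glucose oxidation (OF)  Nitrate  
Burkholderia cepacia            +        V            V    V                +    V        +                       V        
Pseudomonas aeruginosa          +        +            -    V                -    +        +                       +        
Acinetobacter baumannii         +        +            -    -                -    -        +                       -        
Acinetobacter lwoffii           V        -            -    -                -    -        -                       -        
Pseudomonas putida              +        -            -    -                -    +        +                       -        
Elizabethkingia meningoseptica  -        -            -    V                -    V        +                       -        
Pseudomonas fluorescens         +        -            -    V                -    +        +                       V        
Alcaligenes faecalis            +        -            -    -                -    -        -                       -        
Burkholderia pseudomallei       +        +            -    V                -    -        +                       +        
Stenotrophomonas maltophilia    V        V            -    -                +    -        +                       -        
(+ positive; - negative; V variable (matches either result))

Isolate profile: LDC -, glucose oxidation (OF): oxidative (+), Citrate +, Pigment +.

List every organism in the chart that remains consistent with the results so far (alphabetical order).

Pseudomonas aeruginosa, Pseudomonas fluorescens, Pseudomonas putida

LDC -: excludes Burkholderia cepacia, Stenotrophomonas maltophilia — 8 left.
Citrate +: excludes Elizabethkingia meningoseptica — 7 left.
glucose oxidation (OF) +: excludes Acinetobacter lwoffii, Alcaligenes faecalis — 5 left.
Pigment +: excludes Acinetobacter baumannii, Burkholderia pseudomallei — 3 left.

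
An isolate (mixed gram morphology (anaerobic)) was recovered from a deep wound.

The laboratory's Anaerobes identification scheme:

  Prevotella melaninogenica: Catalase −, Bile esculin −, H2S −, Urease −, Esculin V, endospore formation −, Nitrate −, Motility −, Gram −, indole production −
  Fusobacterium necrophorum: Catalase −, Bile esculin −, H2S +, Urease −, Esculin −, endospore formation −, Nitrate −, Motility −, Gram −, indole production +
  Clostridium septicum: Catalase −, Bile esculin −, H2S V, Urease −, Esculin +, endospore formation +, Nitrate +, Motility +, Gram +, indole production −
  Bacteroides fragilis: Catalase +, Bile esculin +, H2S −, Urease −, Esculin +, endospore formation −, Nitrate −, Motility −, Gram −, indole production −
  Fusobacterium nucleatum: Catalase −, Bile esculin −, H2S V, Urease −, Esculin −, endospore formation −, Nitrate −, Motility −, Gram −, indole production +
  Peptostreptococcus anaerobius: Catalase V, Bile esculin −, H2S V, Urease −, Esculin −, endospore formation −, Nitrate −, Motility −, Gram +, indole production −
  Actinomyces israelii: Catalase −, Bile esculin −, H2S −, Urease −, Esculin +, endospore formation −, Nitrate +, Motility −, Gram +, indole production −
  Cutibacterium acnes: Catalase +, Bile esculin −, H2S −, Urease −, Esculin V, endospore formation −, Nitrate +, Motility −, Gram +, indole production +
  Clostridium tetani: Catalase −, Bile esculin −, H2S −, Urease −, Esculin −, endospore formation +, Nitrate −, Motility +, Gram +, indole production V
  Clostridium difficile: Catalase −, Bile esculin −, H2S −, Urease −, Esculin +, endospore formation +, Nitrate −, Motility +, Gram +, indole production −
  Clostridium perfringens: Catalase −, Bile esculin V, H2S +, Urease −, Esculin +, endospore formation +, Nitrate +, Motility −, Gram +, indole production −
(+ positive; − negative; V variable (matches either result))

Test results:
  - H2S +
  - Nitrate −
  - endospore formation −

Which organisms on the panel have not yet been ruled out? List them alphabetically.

Fusobacterium necrophorum, Fusobacterium nucleatum, Peptostreptococcus anaerobius

H2S +: excludes 6 organisms — 5 left.
endospore formation −: excludes Clostridium septicum, Clostridium perfringens — 3 left.
Nitrate −: all 3 remaining candidates are consistent.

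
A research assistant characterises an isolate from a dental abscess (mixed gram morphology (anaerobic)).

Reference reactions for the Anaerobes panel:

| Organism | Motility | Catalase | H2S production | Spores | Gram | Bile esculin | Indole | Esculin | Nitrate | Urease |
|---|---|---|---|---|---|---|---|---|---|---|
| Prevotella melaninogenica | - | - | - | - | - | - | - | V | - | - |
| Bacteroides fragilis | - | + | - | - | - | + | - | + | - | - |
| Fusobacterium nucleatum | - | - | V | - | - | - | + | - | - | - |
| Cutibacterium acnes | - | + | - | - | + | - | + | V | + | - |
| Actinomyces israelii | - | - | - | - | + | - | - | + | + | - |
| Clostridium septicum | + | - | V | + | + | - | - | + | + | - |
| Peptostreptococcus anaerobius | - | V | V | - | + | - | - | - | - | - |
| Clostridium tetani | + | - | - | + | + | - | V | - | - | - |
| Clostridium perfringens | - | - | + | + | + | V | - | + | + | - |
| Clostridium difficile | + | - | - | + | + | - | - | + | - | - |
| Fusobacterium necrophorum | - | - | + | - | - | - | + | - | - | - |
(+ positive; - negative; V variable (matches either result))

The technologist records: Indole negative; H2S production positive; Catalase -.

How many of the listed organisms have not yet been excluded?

H2S production +: excludes 6 organisms — 5 left.
Indole -: excludes Fusobacterium nucleatum, Fusobacterium necrophorum — 3 left.
Catalase -: all 3 remaining candidates are consistent.
Still consistent: Clostridium perfringens, Clostridium septicum, Peptostreptococcus anaerobius.

3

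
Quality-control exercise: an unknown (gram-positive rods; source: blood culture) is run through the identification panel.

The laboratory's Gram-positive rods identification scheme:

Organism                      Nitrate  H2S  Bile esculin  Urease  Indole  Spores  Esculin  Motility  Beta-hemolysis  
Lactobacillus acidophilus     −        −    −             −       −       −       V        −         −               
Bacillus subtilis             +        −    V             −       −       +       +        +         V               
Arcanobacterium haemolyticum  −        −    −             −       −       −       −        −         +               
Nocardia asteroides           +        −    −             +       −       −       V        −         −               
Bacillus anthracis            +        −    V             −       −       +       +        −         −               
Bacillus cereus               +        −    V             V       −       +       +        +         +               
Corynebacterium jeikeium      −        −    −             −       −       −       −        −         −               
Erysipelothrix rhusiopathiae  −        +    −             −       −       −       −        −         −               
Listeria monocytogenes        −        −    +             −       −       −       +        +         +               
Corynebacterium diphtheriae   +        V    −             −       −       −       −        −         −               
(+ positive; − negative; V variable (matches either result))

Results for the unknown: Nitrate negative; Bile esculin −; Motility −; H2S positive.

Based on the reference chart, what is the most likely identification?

Erysipelothrix rhusiopathiae

H2S +: excludes 8 organisms — 2 left.
Nitrate −: excludes Corynebacterium diphtheriae — 1 left.
Motility −: the one remaining candidate is consistent.
Bile esculin −: the one remaining candidate is consistent.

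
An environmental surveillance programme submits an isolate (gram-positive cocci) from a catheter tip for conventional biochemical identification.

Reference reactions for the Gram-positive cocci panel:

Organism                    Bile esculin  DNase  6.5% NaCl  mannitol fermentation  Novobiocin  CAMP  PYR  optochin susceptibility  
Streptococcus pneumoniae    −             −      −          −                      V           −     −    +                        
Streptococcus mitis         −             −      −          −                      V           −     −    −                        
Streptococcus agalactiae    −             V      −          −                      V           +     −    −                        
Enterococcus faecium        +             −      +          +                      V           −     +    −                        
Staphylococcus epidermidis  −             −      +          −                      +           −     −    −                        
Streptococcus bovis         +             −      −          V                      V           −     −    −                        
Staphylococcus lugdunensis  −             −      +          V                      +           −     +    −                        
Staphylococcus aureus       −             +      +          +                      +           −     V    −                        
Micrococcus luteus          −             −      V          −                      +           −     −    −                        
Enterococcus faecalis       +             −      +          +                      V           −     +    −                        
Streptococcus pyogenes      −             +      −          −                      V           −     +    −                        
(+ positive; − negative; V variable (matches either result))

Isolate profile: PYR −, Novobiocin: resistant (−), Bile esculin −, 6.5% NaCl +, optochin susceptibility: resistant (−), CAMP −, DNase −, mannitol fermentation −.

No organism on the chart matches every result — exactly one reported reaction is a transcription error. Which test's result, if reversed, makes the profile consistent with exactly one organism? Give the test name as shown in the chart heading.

As reported, no row in the chart matches all 8 reactions.
Reversing CAMP → still no organism matches.
Reversing DNase → still no organism matches.
Reversing 6.5% NaCl (to −) → unique match: Streptococcus mitis.
Reversing Bile esculin → still no organism matches.
Reversing Novobiocin → 2 organisms match (not unique).
Reversing optochin susceptibility → still no organism matches.
Reversing mannitol fermentation → still no organism matches.
Reversing PYR → still no organism matches.

6.5% NaCl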